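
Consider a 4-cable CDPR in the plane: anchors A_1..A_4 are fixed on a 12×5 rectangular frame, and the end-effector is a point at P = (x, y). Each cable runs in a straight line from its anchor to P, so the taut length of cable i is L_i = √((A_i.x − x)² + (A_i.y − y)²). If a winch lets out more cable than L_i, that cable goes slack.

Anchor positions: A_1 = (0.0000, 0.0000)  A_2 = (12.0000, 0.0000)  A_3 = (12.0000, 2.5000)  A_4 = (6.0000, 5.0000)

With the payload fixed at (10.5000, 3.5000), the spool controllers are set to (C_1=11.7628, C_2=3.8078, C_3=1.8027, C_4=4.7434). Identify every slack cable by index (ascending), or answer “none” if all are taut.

i=1: geometric 11.0680 vs commanded 11.7628 ⇒ slack
i=2: geometric 3.8079 vs commanded 3.8078 ⇒ taut
i=3: geometric 1.8028 vs commanded 1.8027 ⇒ taut
i=4: geometric 4.7434 vs commanded 4.7434 ⇒ taut

1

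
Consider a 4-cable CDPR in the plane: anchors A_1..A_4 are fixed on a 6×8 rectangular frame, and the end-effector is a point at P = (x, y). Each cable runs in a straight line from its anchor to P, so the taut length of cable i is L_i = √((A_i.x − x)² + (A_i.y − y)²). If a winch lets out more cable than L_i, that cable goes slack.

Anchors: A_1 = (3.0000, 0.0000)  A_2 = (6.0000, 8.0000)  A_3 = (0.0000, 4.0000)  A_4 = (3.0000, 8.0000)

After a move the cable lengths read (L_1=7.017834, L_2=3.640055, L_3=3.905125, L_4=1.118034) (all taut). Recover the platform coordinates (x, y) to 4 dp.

(2.5000, 7.0000)

circle eqns → linear via eq_j − eq_1; set c_j = A_j·A_j − L_j²
c_1 = 9.0000+0.0000−49.2500 = -40.2500
-6.0000·x − 16.0000·y = c_1−c_2 = -127.0000
6.0000·x − 8.0000·y = c_1−c_3 = -41.0000
0.0000·x − 16.0000·y = c_1−c_4 = -112.0000
solve first two rows → x=2.5000, y=7.0000
check cable 4: ‖A_4−P‖² = 1.2500 ≈ L_4² = 1.2500 ✓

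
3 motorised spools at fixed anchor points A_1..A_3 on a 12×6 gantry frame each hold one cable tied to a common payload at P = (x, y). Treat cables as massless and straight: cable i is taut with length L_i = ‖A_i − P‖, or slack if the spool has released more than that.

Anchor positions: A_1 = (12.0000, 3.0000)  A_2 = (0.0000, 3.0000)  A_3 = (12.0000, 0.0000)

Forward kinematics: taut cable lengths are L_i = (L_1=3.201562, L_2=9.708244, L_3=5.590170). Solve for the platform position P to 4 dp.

(9.5000, 5.0000)

each cable: (A_i−P)·(A_i−P) = L_i²; let q_i = ‖A_i‖²−L_i²
q_1 = 144.0000+9.0000−10.2500 = 142.7500
row 1: 24.0000x + 0.0000y = 228.0000  (q_2=-85.2500)
row 2: 0.0000x + 6.0000y = 30.0000  (q_3=112.7500)
Cramer on rows 1–2 → x = 9.5000, y = 5.0000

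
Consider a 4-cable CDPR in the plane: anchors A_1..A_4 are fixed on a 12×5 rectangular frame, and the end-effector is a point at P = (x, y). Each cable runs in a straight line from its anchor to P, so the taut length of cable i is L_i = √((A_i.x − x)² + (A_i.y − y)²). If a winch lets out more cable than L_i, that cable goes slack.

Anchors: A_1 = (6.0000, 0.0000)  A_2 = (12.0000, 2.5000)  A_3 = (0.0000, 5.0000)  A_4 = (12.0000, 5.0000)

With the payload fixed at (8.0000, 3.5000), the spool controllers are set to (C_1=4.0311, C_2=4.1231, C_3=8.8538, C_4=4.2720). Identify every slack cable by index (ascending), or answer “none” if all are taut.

3

cable 1: L_1 = ‖A_1−P‖ = 4.0311;  C_1 = 4.0311 → taut
cable 2: L_2 = ‖A_2−P‖ = 4.1231;  C_2 = 4.1231 → taut
cable 3: L_3 = ‖A_3−P‖ = 8.1394;  C_3 = 8.8538 → slack
cable 4: L_4 = ‖A_4−P‖ = 4.2720;  C_4 = 4.2720 → taut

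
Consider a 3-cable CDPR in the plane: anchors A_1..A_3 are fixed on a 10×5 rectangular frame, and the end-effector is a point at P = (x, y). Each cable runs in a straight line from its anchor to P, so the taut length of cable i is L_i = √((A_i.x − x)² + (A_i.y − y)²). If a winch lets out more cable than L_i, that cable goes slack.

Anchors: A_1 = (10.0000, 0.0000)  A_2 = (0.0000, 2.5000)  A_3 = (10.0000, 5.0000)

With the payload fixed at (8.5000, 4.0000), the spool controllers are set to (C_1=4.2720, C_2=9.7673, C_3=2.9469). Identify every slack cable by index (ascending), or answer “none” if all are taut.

2, 3

i=1: geometric 4.2720 vs commanded 4.2720 ⇒ taut
i=2: geometric 8.6313 vs commanded 9.7673 ⇒ slack
i=3: geometric 1.8028 vs commanded 2.9469 ⇒ slack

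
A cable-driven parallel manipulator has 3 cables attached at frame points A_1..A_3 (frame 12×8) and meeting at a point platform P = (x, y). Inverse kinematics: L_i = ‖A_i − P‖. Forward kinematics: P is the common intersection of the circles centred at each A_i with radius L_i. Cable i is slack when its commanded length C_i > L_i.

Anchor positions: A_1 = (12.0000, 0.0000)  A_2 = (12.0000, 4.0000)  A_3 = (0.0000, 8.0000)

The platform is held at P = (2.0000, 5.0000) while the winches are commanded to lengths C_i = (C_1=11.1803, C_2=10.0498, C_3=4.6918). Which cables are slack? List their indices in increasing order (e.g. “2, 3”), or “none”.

cable 1: L_1 = ‖A_1−P‖ = 11.1803;  C_1 = 11.1803 → taut
cable 2: L_2 = ‖A_2−P‖ = 10.0499;  C_2 = 10.0498 → taut
cable 3: L_3 = ‖A_3−P‖ = 3.6056;  C_3 = 4.6918 → slack

3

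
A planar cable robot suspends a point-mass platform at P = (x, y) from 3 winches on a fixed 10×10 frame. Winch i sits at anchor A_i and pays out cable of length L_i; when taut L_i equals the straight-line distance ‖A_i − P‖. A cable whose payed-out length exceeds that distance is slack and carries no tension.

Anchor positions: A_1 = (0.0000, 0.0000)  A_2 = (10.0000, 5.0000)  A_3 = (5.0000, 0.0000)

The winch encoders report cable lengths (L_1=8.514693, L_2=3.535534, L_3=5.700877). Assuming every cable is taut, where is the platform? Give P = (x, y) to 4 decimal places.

(6.5000, 5.5000)

circle eqns → linear via eq_j − eq_1; set c_j = A_j·A_j − L_j²
c_1 = 0.0000+0.0000−72.5000 = -72.5000
-20.0000·x − 10.0000·y = c_1−c_2 = -185.0000
-10.0000·x + 0.0000·y = c_1−c_3 = -65.0000
solve first two rows → x=6.5000, y=5.5000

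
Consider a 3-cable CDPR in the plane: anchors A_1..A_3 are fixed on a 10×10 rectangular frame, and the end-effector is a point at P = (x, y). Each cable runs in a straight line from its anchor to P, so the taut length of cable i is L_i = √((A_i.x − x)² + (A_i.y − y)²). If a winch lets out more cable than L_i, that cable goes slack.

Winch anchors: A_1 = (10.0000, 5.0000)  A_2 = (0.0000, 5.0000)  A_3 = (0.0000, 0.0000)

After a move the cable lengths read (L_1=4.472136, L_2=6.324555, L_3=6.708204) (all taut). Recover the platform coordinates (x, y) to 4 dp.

(6.0000, 3.0000)

each cable: (A_i−P)·(A_i−P) = L_i²; let k_i = ‖A_i‖²−L_i²
k_1 = 100.0000+25.0000−20.0000 = 105.0000
row 1: 20.0000x + 0.0000y = 120.0000  (k_2=-15.0000)
row 2: 20.0000x + 10.0000y = 150.0000  (k_3=-45.0000)
Cramer on rows 1–2 → x = 6.0000, y = 3.0000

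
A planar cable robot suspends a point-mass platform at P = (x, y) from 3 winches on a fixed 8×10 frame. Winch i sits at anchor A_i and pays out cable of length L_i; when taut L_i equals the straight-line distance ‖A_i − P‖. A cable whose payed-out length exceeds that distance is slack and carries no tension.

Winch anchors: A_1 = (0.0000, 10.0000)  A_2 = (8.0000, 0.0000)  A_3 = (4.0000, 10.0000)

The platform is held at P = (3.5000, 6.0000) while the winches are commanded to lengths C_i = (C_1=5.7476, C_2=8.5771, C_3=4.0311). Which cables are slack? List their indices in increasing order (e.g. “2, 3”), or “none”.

1, 2

cable 1: L_1 = ‖A_1−P‖ = 5.3151;  C_1 = 5.7476 → slack
cable 2: L_2 = ‖A_2−P‖ = 7.5000;  C_2 = 8.5771 → slack
cable 3: L_3 = ‖A_3−P‖ = 4.0311;  C_3 = 4.0311 → taut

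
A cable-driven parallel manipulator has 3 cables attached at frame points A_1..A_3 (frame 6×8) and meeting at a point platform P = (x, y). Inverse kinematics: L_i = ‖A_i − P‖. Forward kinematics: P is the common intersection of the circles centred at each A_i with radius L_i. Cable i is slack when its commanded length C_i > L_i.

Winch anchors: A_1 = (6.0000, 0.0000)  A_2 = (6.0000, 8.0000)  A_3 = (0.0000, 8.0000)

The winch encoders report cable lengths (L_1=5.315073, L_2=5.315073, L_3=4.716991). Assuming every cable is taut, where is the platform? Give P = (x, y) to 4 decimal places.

(2.5000, 4.0000)

circle eqns → linear via eq_j − eq_1; set q_j = A_j·A_j − L_j²
q_1 = 36.0000+0.0000−28.2500 = 7.7500
0.0000·x − 16.0000·y = q_1−q_2 = -64.0000
12.0000·x − 16.0000·y = q_1−q_3 = -34.0000
solve first two rows → x=2.5000, y=4.0000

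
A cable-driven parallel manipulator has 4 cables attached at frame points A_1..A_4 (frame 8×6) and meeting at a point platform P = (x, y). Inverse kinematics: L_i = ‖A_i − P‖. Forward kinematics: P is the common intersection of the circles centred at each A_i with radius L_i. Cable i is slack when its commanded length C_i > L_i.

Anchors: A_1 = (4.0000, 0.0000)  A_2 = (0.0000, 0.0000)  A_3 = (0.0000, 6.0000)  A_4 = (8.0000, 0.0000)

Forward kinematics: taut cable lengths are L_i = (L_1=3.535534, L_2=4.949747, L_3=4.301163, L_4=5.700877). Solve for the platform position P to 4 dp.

circle eqns → linear via eq_j − eq_1; set c_j = A_j·A_j − L_j²
c_1 = 16.0000+0.0000−12.5000 = 3.5000
8.0000·x + 0.0000·y = c_1−c_2 = 28.0000
8.0000·x − 12.0000·y = c_1−c_3 = -14.0000
-8.0000·x + 0.0000·y = c_1−c_4 = -28.0000
solve first two rows → x=3.5000, y=3.5000
check cable 4: ‖A_4−P‖² = 32.5000 ≈ L_4² = 32.5000 ✓

(3.5000, 3.5000)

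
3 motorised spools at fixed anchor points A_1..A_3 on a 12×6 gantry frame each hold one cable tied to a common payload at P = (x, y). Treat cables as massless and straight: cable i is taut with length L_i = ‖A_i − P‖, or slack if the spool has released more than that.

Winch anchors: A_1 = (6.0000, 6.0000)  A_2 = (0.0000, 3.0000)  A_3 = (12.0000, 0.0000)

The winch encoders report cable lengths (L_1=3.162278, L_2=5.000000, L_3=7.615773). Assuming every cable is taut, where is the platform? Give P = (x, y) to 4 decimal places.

circle eqns → linear via eq_j − eq_1; set k_j = A_j·A_j − L_j²
k_1 = 36.0000+36.0000−10.0000 = 62.0000
12.0000·x + 6.0000·y = k_1−k_2 = 78.0000
-12.0000·x + 12.0000·y = k_1−k_3 = -24.0000
solve first two rows → x=5.0000, y=3.0000

(5.0000, 3.0000)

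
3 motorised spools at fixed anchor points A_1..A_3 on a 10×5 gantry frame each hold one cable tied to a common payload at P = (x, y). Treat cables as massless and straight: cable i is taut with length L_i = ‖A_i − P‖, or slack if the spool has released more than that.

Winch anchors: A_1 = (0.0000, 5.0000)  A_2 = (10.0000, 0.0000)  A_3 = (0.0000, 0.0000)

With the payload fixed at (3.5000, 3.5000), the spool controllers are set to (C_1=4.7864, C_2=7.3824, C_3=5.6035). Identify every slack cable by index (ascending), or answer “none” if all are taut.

1, 3

cable 1: √((-3.5000)²+(1.5000)²)=3.8079, C_1=4.7864: slack
cable 2: √((6.5000)²+(-3.5000)²)=7.3824, C_2=7.3824: taut
cable 3: √((-3.5000)²+(-3.5000)²)=4.9497, C_3=5.6035: slack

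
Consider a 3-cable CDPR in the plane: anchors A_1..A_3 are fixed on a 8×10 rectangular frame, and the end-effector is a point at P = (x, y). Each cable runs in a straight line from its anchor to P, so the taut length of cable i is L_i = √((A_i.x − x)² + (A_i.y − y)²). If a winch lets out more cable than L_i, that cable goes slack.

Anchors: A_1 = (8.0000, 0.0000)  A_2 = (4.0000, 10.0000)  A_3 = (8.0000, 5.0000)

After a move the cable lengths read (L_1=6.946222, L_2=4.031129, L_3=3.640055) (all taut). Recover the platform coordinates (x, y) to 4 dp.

(4.5000, 6.0000)

expand ‖A_i−P‖²=L_i² and subtract eq 1 (c_i ≔ ‖A_i‖²−L_i²)
c_1 = 64.0000+0.0000−48.2500 = 15.7500
eq1−eq2 → [8.0000  -20.0000]·P = -84.0000
eq1−eq3 → [0.0000  -10.0000]·P = -60.0000
2×2 solve → P = (4.5000, 6.0000)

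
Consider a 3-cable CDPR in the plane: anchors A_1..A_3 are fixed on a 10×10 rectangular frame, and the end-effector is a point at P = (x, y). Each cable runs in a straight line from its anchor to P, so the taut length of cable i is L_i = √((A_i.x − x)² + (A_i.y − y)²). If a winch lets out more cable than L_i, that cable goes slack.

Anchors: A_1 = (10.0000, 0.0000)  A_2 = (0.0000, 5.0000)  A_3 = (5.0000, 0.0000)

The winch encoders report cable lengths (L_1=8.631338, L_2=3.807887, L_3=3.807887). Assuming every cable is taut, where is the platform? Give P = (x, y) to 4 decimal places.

each cable: (A_i−P)·(A_i−P) = L_i²; let q_i = ‖A_i‖²−L_i²
q_1 = 100.0000+0.0000−74.5000 = 25.5000
row 1: 20.0000x − 10.0000y = 15.0000  (q_2=10.5000)
row 2: 10.0000x + 0.0000y = 15.0000  (q_3=10.5000)
Cramer on rows 1–2 → x = 1.5000, y = 1.5000

(1.5000, 1.5000)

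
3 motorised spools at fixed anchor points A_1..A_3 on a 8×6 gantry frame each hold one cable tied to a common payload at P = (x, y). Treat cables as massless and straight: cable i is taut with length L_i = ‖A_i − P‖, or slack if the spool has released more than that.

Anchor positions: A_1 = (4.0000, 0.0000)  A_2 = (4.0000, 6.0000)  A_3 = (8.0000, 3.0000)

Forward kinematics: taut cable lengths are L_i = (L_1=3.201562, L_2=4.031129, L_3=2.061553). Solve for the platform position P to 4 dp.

each cable: (A_i−P)·(A_i−P) = L_i²; let c_i = ‖A_i‖²−L_i²
c_1 = 16.0000+0.0000−10.2500 = 5.7500
row 1: 0.0000x − 12.0000y = -30.0000  (c_2=35.7500)
row 2: -8.0000x − 6.0000y = -63.0000  (c_3=68.7500)
Cramer on rows 1–2 → x = 6.0000, y = 2.5000

(6.0000, 2.5000)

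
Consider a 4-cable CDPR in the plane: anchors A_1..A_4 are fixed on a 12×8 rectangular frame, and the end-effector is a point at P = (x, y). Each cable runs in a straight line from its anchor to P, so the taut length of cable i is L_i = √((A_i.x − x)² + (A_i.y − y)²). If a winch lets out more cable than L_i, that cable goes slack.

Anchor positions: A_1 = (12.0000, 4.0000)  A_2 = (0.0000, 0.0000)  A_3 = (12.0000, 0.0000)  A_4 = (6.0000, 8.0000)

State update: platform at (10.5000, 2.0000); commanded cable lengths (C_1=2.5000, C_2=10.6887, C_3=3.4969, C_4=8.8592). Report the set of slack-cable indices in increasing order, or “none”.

3, 4

cable 1: L_1 = ‖A_1−P‖ = 2.5000;  C_1 = 2.5000 → taut
cable 2: L_2 = ‖A_2−P‖ = 10.6888;  C_2 = 10.6887 → taut
cable 3: L_3 = ‖A_3−P‖ = 2.5000;  C_3 = 3.4969 → slack
cable 4: L_4 = ‖A_4−P‖ = 7.5000;  C_4 = 8.8592 → slack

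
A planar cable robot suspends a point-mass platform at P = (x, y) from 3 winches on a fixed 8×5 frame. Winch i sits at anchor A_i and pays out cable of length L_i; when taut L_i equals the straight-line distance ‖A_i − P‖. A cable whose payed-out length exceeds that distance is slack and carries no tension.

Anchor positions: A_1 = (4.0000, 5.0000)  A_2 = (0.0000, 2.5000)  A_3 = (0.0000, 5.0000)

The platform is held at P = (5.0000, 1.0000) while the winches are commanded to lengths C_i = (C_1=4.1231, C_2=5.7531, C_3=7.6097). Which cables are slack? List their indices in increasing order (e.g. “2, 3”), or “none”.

cable 1: √((-1.0000)²+(4.0000)²)=4.1231, C_1=4.1231: taut
cable 2: √((-5.0000)²+(1.5000)²)=5.2202, C_2=5.7531: slack
cable 3: √((-5.0000)²+(4.0000)²)=6.4031, C_3=7.6097: slack

2, 3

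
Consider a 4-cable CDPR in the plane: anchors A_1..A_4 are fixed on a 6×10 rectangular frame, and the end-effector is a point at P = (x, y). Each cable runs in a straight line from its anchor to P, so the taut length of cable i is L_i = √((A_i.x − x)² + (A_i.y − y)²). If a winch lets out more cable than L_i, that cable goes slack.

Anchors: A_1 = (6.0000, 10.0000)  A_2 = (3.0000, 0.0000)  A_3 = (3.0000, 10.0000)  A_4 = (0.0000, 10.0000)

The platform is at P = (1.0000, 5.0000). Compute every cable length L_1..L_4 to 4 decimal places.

(7.0711, 5.3852, 5.3852, 5.0990)

L_1 = √((6.0000−1.0000)² + (10.0000−5.0000)²) = 7.0711
L_2 = √((3.0000−1.0000)² + (0.0000−5.0000)²) = 5.3852
L_3 = √((3.0000−1.0000)² + (10.0000−5.0000)²) = 5.3852
L_4 = √((0.0000−1.0000)² + (10.0000−5.0000)²) = 5.0990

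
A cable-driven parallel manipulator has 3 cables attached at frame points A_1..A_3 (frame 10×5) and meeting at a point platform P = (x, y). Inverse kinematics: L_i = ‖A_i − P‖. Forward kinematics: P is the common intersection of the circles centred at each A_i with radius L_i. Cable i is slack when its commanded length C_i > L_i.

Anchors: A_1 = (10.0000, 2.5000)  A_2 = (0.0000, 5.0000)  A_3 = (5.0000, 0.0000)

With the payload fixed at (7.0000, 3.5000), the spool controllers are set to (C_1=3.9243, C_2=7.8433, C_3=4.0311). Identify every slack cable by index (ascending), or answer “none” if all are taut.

1, 2

i=1: geometric 3.1623 vs commanded 3.9243 ⇒ slack
i=2: geometric 7.1589 vs commanded 7.8433 ⇒ slack
i=3: geometric 4.0311 vs commanded 4.0311 ⇒ taut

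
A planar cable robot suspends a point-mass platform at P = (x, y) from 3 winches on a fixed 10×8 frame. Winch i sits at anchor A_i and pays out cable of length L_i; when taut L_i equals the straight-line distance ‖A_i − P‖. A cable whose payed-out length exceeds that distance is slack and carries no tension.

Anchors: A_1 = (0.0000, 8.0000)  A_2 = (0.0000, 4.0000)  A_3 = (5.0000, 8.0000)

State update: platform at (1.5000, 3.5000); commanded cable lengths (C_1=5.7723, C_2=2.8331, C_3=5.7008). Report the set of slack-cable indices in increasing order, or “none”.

1, 2

cable 1: L_1 = ‖A_1−P‖ = 4.7434;  C_1 = 5.7723 → slack
cable 2: L_2 = ‖A_2−P‖ = 1.5811;  C_2 = 2.8331 → slack
cable 3: L_3 = ‖A_3−P‖ = 5.7009;  C_3 = 5.7008 → taut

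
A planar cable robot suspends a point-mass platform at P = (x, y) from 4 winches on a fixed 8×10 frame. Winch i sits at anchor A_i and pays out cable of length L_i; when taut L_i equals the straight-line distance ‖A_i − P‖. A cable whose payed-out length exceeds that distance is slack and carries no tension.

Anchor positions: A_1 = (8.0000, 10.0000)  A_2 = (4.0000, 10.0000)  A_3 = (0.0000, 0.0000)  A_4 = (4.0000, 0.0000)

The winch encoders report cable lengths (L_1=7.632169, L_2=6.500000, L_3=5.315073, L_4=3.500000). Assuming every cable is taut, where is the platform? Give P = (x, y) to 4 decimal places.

(4.0000, 3.5000)

expand ‖A_i−P‖²=L_i² and subtract eq 1 (c_i ≔ ‖A_i‖²−L_i²)
c_1 = 64.0000+100.0000−58.2500 = 105.7500
eq1−eq2 → [8.0000  0.0000]·P = 32.0000
eq1−eq3 → [16.0000  20.0000]·P = 134.0000
eq1−eq4 → [8.0000  20.0000]·P = 102.0000
2×2 solve → P = (4.0000, 3.5000)
check cable 4: ‖A_4−P‖² = 12.2500 ≈ L_4² = 12.2500 ✓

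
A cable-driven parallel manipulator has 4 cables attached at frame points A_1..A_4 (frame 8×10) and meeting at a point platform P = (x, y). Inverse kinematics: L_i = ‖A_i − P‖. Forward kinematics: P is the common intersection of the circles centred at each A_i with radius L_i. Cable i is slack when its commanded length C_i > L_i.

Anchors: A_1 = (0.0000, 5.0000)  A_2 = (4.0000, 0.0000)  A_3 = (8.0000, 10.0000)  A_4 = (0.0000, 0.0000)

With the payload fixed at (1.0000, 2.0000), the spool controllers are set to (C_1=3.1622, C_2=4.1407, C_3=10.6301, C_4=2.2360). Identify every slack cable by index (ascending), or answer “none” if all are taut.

cable 1: √((-1.0000)²+(3.0000)²)=3.1623, C_1=3.1622: taut
cable 2: √((3.0000)²+(-2.0000)²)=3.6056, C_2=4.1407: slack
cable 3: √((7.0000)²+(8.0000)²)=10.6301, C_3=10.6301: taut
cable 4: √((-1.0000)²+(-2.0000)²)=2.2361, C_4=2.2360: taut

2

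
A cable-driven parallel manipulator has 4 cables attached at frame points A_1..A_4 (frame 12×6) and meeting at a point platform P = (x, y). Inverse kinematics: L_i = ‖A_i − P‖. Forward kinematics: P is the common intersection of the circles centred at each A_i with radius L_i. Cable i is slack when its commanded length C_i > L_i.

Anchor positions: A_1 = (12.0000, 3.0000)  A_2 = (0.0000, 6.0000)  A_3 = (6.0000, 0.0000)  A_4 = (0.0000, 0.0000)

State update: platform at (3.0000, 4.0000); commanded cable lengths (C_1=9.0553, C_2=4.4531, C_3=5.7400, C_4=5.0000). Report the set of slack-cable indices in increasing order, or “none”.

2, 3

cable 1: L_1 = ‖A_1−P‖ = 9.0554;  C_1 = 9.0553 → taut
cable 2: L_2 = ‖A_2−P‖ = 3.6056;  C_2 = 4.4531 → slack
cable 3: L_3 = ‖A_3−P‖ = 5.0000;  C_3 = 5.7400 → slack
cable 4: L_4 = ‖A_4−P‖ = 5.0000;  C_4 = 5.0000 → taut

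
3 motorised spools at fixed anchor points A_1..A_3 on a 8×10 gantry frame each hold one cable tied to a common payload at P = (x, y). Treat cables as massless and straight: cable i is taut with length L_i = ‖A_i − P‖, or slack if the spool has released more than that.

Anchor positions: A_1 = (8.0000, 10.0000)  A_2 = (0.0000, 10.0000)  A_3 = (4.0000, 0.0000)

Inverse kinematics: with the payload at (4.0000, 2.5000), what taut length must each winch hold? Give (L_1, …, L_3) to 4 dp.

(8.5000, 8.5000, 2.5000)

L_1 = √((8.0000−4.0000)² + (10.0000−2.5000)²) = 8.5000
L_2 = √((0.0000−4.0000)² + (10.0000−2.5000)²) = 8.5000
L_3 = √((4.0000−4.0000)² + (0.0000−2.5000)²) = 2.5000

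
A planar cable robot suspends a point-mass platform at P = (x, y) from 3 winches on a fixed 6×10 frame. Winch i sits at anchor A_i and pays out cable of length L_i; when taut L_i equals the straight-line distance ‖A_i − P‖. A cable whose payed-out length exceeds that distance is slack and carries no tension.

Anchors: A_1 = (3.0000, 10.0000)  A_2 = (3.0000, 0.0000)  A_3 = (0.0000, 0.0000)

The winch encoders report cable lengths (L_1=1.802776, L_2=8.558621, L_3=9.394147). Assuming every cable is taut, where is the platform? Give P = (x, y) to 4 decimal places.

expand ‖A_i−P‖²=L_i² and subtract eq 1 (q_i ≔ ‖A_i‖²−L_i²)
q_1 = 9.0000+100.0000−3.2500 = 105.7500
eq1−eq2 → [0.0000  20.0000]·P = 170.0000
eq1−eq3 → [6.0000  20.0000]·P = 194.0000
2×2 solve → P = (4.0000, 8.5000)

(4.0000, 8.5000)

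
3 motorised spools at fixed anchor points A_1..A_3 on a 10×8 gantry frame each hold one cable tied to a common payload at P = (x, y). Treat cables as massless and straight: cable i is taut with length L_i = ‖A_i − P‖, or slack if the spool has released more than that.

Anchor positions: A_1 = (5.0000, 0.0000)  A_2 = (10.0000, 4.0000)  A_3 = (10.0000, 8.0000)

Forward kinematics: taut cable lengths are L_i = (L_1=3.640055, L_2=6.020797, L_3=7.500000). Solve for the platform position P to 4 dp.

each cable: (A_i−P)·(A_i−P) = L_i²; let q_i = ‖A_i‖²−L_i²
q_1 = 25.0000+0.0000−13.2500 = 11.7500
row 1: -10.0000x − 8.0000y = -68.0000  (q_2=79.7500)
row 2: -10.0000x − 16.0000y = -96.0000  (q_3=107.7500)
Cramer on rows 1–2 → x = 4.0000, y = 3.5000

(4.0000, 3.5000)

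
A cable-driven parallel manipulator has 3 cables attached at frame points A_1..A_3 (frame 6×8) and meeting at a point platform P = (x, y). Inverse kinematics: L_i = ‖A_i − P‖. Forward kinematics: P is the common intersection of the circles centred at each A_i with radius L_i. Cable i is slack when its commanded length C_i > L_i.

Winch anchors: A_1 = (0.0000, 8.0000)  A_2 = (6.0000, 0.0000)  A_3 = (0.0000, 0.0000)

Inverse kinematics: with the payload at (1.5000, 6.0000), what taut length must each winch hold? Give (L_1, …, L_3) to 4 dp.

L_1: Δ = A_1−P = (-1.5000, 2.0000) → ‖Δ‖ = √6.2500 = 2.5000
L_2: Δ = A_2−P = (4.5000, -6.0000) → ‖Δ‖ = √56.2500 = 7.5000
L_3: Δ = A_3−P = (-1.5000, -6.0000) → ‖Δ‖ = √38.2500 = 6.1847

(2.5000, 7.5000, 6.1847)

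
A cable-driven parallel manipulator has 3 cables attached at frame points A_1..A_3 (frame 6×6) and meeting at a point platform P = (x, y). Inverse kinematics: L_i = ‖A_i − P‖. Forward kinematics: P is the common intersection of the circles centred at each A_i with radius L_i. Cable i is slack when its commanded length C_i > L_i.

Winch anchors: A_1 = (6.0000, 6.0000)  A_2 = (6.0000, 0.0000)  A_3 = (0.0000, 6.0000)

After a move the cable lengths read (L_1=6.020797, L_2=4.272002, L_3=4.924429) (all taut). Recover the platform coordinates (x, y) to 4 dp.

(2.0000, 1.5000)

expand ‖A_i−P‖²=L_i² and subtract eq 1 (c_i ≔ ‖A_i‖²−L_i²)
c_1 = 36.0000+36.0000−36.2500 = 35.7500
eq1−eq2 → [0.0000  12.0000]·P = 18.0000
eq1−eq3 → [12.0000  0.0000]·P = 24.0000
2×2 solve → P = (2.0000, 1.5000)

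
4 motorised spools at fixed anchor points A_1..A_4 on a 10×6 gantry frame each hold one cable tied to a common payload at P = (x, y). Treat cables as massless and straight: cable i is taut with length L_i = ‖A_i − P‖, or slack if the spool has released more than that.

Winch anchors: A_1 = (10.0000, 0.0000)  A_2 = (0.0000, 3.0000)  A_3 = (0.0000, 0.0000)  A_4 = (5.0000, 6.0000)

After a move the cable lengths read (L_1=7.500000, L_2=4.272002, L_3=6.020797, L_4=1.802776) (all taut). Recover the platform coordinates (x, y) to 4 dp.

(4.0000, 4.5000)

circle eqns → linear via eq_j − eq_1; set k_j = A_j·A_j − L_j²
k_1 = 100.0000+0.0000−56.2500 = 43.7500
20.0000·x − 6.0000·y = k_1−k_2 = 53.0000
20.0000·x + 0.0000·y = k_1−k_3 = 80.0000
10.0000·x − 12.0000·y = k_1−k_4 = -14.0000
solve first two rows → x=4.0000, y=4.5000
check cable 4: ‖A_4−P‖² = 3.2500 ≈ L_4² = 3.2500 ✓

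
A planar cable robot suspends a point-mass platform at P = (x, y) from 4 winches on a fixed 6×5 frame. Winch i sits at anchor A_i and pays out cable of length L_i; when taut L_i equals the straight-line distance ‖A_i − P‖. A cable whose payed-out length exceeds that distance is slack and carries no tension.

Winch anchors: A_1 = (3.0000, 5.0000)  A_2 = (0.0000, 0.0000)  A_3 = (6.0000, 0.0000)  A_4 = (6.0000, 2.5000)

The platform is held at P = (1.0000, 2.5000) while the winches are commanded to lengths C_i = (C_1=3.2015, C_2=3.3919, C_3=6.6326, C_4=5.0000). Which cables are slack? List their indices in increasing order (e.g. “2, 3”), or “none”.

2, 3

i=1: geometric 3.2016 vs commanded 3.2015 ⇒ taut
i=2: geometric 2.6926 vs commanded 3.3919 ⇒ slack
i=3: geometric 5.5902 vs commanded 6.6326 ⇒ slack
i=4: geometric 5.0000 vs commanded 5.0000 ⇒ taut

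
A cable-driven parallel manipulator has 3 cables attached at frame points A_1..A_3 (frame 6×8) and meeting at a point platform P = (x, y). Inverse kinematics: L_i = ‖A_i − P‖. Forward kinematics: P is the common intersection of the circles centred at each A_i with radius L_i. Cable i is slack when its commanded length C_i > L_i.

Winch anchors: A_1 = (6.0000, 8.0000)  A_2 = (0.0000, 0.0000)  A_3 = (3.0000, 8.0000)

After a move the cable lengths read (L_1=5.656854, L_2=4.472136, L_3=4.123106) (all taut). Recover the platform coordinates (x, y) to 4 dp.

expand ‖A_i−P‖²=L_i² and subtract eq 1 (k_i ≔ ‖A_i‖²−L_i²)
k_1 = 36.0000+64.0000−32.0000 = 68.0000
eq1−eq2 → [12.0000  16.0000]·P = 88.0000
eq1−eq3 → [6.0000  0.0000]·P = 12.0000
2×2 solve → P = (2.0000, 4.0000)

(2.0000, 4.0000)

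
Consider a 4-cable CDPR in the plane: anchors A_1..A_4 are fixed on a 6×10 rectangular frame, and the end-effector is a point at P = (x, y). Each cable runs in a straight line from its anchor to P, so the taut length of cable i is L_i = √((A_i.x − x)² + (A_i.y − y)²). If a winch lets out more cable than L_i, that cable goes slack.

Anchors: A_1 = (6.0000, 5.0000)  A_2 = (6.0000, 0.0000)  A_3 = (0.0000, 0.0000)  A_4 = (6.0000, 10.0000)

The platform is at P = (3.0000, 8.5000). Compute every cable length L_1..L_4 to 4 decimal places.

cable 1: Δx=3.0000, Δy=-3.5000; L_1 = √(Δx²+Δy²) = 4.6098
cable 2: Δx=3.0000, Δy=-8.5000; L_2 = √(Δx²+Δy²) = 9.0139
cable 3: Δx=-3.0000, Δy=-8.5000; L_3 = √(Δx²+Δy²) = 9.0139
cable 4: Δx=3.0000, Δy=1.5000; L_4 = √(Δx²+Δy²) = 3.3541

(4.6098, 9.0139, 9.0139, 3.3541)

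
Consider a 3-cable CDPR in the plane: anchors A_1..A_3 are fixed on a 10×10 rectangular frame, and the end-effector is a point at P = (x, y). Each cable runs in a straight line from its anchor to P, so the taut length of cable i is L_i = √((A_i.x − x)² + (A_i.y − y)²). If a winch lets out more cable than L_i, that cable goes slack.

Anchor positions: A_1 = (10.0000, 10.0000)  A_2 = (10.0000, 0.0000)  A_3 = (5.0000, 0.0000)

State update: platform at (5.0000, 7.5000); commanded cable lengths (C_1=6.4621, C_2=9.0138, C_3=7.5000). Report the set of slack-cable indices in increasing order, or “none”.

1

cable 1: √((5.0000)²+(2.5000)²)=5.5902, C_1=6.4621: slack
cable 2: √((5.0000)²+(-7.5000)²)=9.0139, C_2=9.0138: taut
cable 3: √((0.0000)²+(-7.5000)²)=7.5000, C_3=7.5000: taut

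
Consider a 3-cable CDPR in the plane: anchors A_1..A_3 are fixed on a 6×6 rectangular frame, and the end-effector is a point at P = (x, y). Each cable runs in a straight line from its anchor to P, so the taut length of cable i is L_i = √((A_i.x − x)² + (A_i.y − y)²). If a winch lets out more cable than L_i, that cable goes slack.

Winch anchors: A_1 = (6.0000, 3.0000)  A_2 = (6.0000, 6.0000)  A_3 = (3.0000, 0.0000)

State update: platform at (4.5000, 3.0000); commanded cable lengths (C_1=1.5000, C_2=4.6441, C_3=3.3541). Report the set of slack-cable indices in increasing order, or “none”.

cable 1: L_1 = ‖A_1−P‖ = 1.5000;  C_1 = 1.5000 → taut
cable 2: L_2 = ‖A_2−P‖ = 3.3541;  C_2 = 4.6441 → slack
cable 3: L_3 = ‖A_3−P‖ = 3.3541;  C_3 = 3.3541 → taut

2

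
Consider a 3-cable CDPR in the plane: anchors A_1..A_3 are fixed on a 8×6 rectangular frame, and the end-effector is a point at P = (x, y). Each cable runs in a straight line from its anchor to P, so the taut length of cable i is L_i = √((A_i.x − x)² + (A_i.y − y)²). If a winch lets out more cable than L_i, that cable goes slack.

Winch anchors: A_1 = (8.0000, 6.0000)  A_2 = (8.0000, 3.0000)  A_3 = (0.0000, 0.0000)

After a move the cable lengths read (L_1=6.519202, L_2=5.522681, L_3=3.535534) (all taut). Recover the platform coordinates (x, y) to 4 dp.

(2.5000, 2.5000)

expand ‖A_i−P‖²=L_i² and subtract eq 1 (k_i ≔ ‖A_i‖²−L_i²)
k_1 = 64.0000+36.0000−42.5000 = 57.5000
eq1−eq2 → [0.0000  6.0000]·P = 15.0000
eq1−eq3 → [16.0000  12.0000]·P = 70.0000
2×2 solve → P = (2.5000, 2.5000)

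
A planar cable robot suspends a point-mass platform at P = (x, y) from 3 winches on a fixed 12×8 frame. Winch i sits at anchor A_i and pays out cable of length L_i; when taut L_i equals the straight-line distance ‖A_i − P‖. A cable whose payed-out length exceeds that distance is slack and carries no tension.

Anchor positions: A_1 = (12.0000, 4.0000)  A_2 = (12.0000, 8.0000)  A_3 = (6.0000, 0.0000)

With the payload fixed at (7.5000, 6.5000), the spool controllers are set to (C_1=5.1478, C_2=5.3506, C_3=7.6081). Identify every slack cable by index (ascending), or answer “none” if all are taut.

2, 3

cable 1: L_1 = ‖A_1−P‖ = 5.1478;  C_1 = 5.1478 → taut
cable 2: L_2 = ‖A_2−P‖ = 4.7434;  C_2 = 5.3506 → slack
cable 3: L_3 = ‖A_3−P‖ = 6.6708;  C_3 = 7.6081 → slack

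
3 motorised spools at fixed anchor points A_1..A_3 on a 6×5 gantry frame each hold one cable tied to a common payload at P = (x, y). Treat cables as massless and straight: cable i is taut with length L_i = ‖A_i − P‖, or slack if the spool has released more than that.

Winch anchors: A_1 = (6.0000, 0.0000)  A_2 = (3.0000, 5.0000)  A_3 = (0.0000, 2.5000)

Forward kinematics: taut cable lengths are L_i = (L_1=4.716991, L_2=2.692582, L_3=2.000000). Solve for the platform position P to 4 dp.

(2.0000, 2.5000)

circle eqns → linear via eq_j − eq_1; set c_j = A_j·A_j − L_j²
c_1 = 36.0000+0.0000−22.2500 = 13.7500
6.0000·x − 10.0000·y = c_1−c_2 = -13.0000
12.0000·x − 5.0000·y = c_1−c_3 = 11.5000
solve first two rows → x=2.0000, y=2.5000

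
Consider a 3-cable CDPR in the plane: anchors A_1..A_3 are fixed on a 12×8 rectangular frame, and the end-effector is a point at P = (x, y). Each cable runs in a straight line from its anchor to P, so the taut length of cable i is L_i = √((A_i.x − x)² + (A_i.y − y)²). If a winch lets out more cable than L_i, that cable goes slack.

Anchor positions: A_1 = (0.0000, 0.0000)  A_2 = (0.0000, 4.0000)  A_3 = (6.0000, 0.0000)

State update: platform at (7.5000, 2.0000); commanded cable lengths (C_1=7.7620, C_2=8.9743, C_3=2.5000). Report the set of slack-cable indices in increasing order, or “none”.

i=1: geometric 7.7621 vs commanded 7.7620 ⇒ taut
i=2: geometric 7.7621 vs commanded 8.9743 ⇒ slack
i=3: geometric 2.5000 vs commanded 2.5000 ⇒ taut

2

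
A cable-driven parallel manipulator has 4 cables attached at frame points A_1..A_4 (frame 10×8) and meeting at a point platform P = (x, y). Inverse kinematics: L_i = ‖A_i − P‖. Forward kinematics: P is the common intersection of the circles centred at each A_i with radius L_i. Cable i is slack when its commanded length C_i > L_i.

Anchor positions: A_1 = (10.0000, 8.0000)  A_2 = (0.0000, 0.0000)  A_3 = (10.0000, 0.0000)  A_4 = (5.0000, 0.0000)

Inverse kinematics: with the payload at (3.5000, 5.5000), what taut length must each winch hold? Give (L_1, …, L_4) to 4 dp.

(6.9642, 6.5192, 8.5147, 5.7009)

L_1: Δ = A_1−P = (6.5000, 2.5000) → ‖Δ‖ = √48.5000 = 6.9642
L_2: Δ = A_2−P = (-3.5000, -5.5000) → ‖Δ‖ = √42.5000 = 6.5192
L_3: Δ = A_3−P = (6.5000, -5.5000) → ‖Δ‖ = √72.5000 = 8.5147
L_4: Δ = A_4−P = (1.5000, -5.5000) → ‖Δ‖ = √32.5000 = 5.7009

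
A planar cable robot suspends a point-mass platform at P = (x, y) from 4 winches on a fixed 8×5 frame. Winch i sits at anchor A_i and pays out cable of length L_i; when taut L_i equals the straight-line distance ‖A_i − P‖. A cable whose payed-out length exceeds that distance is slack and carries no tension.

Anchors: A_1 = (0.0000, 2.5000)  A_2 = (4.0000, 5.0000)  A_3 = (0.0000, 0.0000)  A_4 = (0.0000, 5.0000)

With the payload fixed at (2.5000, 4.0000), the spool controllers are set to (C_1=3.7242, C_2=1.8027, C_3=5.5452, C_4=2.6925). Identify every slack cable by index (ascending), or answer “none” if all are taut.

cable 1: L_1 = ‖A_1−P‖ = 2.9155;  C_1 = 3.7242 → slack
cable 2: L_2 = ‖A_2−P‖ = 1.8028;  C_2 = 1.8027 → taut
cable 3: L_3 = ‖A_3−P‖ = 4.7170;  C_3 = 5.5452 → slack
cable 4: L_4 = ‖A_4−P‖ = 2.6926;  C_4 = 2.6925 → taut

1, 3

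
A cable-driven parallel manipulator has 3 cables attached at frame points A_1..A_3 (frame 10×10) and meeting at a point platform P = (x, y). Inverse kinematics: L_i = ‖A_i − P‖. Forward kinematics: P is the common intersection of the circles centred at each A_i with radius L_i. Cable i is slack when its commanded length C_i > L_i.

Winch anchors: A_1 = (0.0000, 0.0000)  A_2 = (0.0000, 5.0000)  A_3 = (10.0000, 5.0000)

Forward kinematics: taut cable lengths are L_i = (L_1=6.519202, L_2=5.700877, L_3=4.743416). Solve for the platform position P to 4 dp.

each cable: (A_i−P)·(A_i−P) = L_i²; let k_i = ‖A_i‖²−L_i²
k_1 = 0.0000+0.0000−42.5000 = -42.5000
row 1: 0.0000x − 10.0000y = -35.0000  (k_2=-7.5000)
row 2: -20.0000x − 10.0000y = -145.0000  (k_3=102.5000)
Cramer on rows 1–2 → x = 5.5000, y = 3.5000

(5.5000, 3.5000)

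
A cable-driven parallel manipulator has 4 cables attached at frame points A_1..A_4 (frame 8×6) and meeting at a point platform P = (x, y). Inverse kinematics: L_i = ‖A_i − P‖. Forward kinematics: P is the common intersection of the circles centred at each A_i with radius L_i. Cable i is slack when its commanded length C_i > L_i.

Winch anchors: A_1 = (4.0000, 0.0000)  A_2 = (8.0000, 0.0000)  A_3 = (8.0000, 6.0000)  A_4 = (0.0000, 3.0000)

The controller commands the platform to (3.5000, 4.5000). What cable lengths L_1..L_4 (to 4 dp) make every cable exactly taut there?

cable 1: Δx=0.5000, Δy=-4.5000; L_1 = √(Δx²+Δy²) = 4.5277
cable 2: Δx=4.5000, Δy=-4.5000; L_2 = √(Δx²+Δy²) = 6.3640
cable 3: Δx=4.5000, Δy=1.5000; L_3 = √(Δx²+Δy²) = 4.7434
cable 4: Δx=-3.5000, Δy=-1.5000; L_4 = √(Δx²+Δy²) = 3.8079

(4.5277, 6.3640, 4.7434, 3.8079)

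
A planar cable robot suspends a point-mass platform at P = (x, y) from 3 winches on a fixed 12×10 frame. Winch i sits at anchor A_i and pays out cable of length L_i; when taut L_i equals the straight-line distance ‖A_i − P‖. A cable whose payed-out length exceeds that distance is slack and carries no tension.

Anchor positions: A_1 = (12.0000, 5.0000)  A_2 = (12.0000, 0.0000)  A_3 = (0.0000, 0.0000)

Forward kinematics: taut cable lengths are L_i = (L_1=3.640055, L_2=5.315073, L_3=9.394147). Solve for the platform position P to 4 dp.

circle eqns → linear via eq_j − eq_1; set q_j = A_j·A_j − L_j²
q_1 = 144.0000+25.0000−13.2500 = 155.7500
0.0000·x + 10.0000·y = q_1−q_2 = 40.0000
24.0000·x + 10.0000·y = q_1−q_3 = 244.0000
solve first two rows → x=8.5000, y=4.0000

(8.5000, 4.0000)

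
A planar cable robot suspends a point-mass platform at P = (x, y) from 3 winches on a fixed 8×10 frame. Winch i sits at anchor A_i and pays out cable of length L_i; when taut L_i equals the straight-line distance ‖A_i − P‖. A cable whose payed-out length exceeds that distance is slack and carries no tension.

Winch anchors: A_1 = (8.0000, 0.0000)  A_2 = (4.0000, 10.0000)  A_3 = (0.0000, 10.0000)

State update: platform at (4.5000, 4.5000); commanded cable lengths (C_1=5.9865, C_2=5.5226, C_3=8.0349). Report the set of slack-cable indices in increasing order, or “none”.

cable 1: √((3.5000)²+(-4.5000)²)=5.7009, C_1=5.9865: slack
cable 2: √((-0.5000)²+(5.5000)²)=5.5227, C_2=5.5226: taut
cable 3: √((-4.5000)²+(5.5000)²)=7.1063, C_3=8.0349: slack

1, 3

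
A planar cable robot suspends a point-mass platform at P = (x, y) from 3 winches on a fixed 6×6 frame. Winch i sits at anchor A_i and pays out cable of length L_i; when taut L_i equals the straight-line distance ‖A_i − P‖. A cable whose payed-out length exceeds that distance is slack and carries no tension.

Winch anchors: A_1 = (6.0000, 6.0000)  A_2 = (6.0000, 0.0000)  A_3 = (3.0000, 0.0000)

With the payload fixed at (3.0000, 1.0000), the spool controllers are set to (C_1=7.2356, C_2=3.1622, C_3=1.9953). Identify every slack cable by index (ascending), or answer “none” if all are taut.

i=1: geometric 5.8310 vs commanded 7.2356 ⇒ slack
i=2: geometric 3.1623 vs commanded 3.1622 ⇒ taut
i=3: geometric 1.0000 vs commanded 1.9953 ⇒ slack

1, 3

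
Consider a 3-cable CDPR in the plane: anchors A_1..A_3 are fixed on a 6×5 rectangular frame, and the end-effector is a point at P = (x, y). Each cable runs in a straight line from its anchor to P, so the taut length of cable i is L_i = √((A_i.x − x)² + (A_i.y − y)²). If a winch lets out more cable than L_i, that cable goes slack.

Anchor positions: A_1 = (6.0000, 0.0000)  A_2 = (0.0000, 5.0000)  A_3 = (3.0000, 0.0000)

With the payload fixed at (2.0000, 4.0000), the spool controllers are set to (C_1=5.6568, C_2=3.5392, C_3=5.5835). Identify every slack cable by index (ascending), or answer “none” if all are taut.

2, 3

cable 1: L_1 = ‖A_1−P‖ = 5.6569;  C_1 = 5.6568 → taut
cable 2: L_2 = ‖A_2−P‖ = 2.2361;  C_2 = 3.5392 → slack
cable 3: L_3 = ‖A_3−P‖ = 4.1231;  C_3 = 5.5835 → slack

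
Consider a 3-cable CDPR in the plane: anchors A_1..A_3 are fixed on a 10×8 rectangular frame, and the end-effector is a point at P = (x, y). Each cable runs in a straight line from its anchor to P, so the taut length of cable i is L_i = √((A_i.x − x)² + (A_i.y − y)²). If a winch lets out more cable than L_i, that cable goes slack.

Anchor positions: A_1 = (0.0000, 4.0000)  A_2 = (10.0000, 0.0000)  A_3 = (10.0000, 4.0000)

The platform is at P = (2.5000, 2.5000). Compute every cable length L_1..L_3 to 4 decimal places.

L_1 = √((0.0000−2.5000)² + (4.0000−2.5000)²) = 2.9155
L_2 = √((10.0000−2.5000)² + (0.0000−2.5000)²) = 7.9057
L_3 = √((10.0000−2.5000)² + (4.0000−2.5000)²) = 7.6485

(2.9155, 7.9057, 7.6485)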